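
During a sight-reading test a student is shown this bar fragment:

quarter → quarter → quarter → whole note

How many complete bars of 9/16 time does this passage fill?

One bar of 9/16 = 9 sixteenth notes.
Convert each value to sixteenth notes: quarter = 4; quarter = 4; quarter = 4; whole note = 16.
Adding: 4 + 4 + 4 + 16 = 28.
28 ÷ 9 = 3 complete bars with 1 left over.

3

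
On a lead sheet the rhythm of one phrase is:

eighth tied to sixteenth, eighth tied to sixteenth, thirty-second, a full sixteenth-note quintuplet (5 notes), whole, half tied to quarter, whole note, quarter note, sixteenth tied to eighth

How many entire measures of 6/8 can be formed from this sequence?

One bar of 6/8 = 24 thirty-second notes.
Each duration in thirty-second notes: eighth tied to sixteenth (eighth + sixteenth) = 6; eighth tied to sixteenth (eighth + sixteenth) = 6; thirty-second = 1; a full sixteenth-note quintuplet (5 notes) (five quintuplet sixteenths span one quarter) = 8; whole = 32; half tied to quarter (half + quarter) = 24; whole note = 32; quarter note = 8; sixteenth tied to eighth (sixteenth + eighth) = 6.
Adding: 6 + 6 + 1 + 8 + 32 + 24 + 32 + 8 + 6 = 123.
123 ÷ 24 = 5 complete bars with 3 left over.

5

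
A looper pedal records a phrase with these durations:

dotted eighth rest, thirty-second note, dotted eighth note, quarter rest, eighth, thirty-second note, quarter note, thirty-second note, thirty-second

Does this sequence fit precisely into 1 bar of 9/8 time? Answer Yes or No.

Yes

One bar of 9/8 = 36 thirty-second notes.
Express everything in thirty-second notes: dotted eighth rest = 6; thirty-second note = 1; dotted eighth note = 6; quarter rest = 8; eighth = 4; thirty-second note = 1; quarter note = 8; thirty-second note = 1; thirty-second = 1.
Sum: 6 + 1 + 6 + 8 + 4 + 1 + 8 + 1 + 1 = 36.
36 equals 36, so the answer is Yes.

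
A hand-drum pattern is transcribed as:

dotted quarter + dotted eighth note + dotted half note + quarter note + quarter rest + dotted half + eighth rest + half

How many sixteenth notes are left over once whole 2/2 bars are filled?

One bar of 2/2 = 16 sixteenth notes.
Working in sixteenth notes: dotted quarter = 6; dotted eighth note = 3; dotted half note = 12; quarter note = 4; quarter rest = 4; dotted half = 12; eighth rest = 2; half = 8.
Total: 6 + 3 + 12 + 4 + 4 + 12 + 2 + 8 = 51.
51 ÷ 16 = 3 complete bars with 3 sixteenth notes remaining.

3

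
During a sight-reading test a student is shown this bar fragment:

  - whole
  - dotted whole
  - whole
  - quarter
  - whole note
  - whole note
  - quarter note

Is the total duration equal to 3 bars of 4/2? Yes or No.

One bar of 4/2 = 8 quarter notes, so 3 bars = 24.
Working in quarter notes: whole = 4; dotted whole = 6; whole = 4; quarter = 1; whole note = 4; whole note = 4; quarter note = 1.
Sum: 4 + 6 + 4 + 1 + 4 + 4 + 1 = 24.
24 equals 24, so the answer is Yes.

Yes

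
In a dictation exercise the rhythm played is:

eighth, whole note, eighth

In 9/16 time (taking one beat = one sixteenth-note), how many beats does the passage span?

One sixteenth-note beat = 2 thirty-second notes.
Convert each value to thirty-second notes: eighth = 4; whole note = 32; eighth = 4.
Adding: 4 + 32 + 4 = 40.
40 ÷ 2 = 20 beats.

20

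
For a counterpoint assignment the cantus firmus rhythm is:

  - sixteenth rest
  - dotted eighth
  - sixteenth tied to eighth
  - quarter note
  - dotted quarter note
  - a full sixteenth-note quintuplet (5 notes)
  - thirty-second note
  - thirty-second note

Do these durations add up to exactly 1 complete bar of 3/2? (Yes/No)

One bar of 3/2 = 48 thirty-second notes.
Each duration in thirty-second notes: sixteenth rest = 2; dotted eighth = 6; sixteenth tied to eighth (sixteenth + eighth) = 6; quarter note = 8; dotted quarter note = 12; a full sixteenth-note quintuplet (5 notes) (five quintuplet sixteenths span one quarter) = 8; thirty-second note = 1; thirty-second note = 1.
Altogether 2 + 6 + 6 + 8 + 12 + 8 + 1 + 1 = 44.
44 falls short of 48, so the answer is No.

No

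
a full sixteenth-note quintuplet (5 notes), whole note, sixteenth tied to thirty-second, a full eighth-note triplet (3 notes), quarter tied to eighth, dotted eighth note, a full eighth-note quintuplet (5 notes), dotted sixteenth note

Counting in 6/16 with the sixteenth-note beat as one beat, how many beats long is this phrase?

One sixteenth-note beat = 2 thirty-second notes.
Each duration in thirty-second notes: a full sixteenth-note quintuplet (5 notes) (five quintuplet sixteenths span one quarter) = 8; whole note = 32; sixteenth tied to thirty-second (sixteenth + thirty-second) = 3; a full eighth-note triplet (3 notes) (three triplet eighths span one quarter) = 8; quarter tied to eighth (quarter + eighth) = 12; dotted eighth note = 6; a full eighth-note quintuplet (5 notes) (five quintuplet eighths span one half) = 16; dotted sixteenth note = 3.
Sum: 8 + 32 + 3 + 8 + 12 + 6 + 16 + 3 = 88.
88 ÷ 2 = 44 beats.

44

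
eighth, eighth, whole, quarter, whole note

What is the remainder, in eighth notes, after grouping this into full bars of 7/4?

6

One bar of 7/4 = 14 eighth notes.
Convert each value to eighth notes: eighth = 1; eighth = 1; whole = 8; quarter = 2; whole note = 8.
Adding: 1 + 1 + 8 + 2 + 8 = 20.
20 ÷ 14 = 1 complete bar with 6 eighth notes remaining.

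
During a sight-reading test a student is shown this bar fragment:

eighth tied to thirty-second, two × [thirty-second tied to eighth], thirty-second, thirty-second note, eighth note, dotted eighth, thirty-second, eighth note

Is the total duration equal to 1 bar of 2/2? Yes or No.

Yes

One bar of 2/2 = 32 thirty-second notes.
In thirty-second notes: eighth tied to thirty-second (eighth + thirty-second) = 5; thirty-second tied to eighth (thirty-second + eighth) = 5; thirty-second tied to eighth (thirty-second + eighth) = 5; thirty-second = 1; thirty-second note = 1; eighth note = 4; dotted eighth = 6; thirty-second = 1; eighth note = 4.
Altogether 5 + 5 + 5 + 1 + 1 + 4 + 6 + 1 + 4 = 32.
32 equals 32, so the answer is Yes.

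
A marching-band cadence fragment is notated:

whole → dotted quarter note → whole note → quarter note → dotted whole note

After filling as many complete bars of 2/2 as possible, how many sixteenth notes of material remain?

One bar of 2/2 = 8 eighth notes.
Convert each value to eighth notes: whole = 8; dotted quarter note = 3; whole note = 8; quarter note = 2; dotted whole note = 12.
Total: 8 + 3 + 8 + 2 + 12 = 33.
33 ÷ 8 = 4 complete bars with 1 eighth note remaining = 2 sixteenth notes.

2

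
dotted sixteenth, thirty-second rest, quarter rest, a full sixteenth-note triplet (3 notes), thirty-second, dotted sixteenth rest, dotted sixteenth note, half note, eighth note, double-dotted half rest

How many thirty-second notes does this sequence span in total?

71

In thirty-second notes: dotted sixteenth = 3; thirty-second rest = 1; quarter rest = 8; a full sixteenth-note triplet (3 notes) (three triplet sixteenths span one eighth) = 4; thirty-second = 1; dotted sixteenth rest = 3; dotted sixteenth note = 3; half note = 16; eighth note = 4; double-dotted half rest = 28.
Altogether 3 + 1 + 8 + 4 + 1 + 3 + 3 + 16 + 4 + 28 = 71 thirty-second notes.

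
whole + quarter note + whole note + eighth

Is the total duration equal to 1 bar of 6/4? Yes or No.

One bar of 6/4 = 12 eighth notes.
Each duration in eighth notes: whole = 8; quarter note = 2; whole note = 8; eighth = 1.
Altogether 8 + 2 + 8 + 1 = 19.
19 exceeds 12, so the answer is No.

No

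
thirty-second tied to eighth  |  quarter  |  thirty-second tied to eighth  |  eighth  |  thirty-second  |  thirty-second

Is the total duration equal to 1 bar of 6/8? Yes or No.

One bar of 6/8 = 24 thirty-second notes.
Each duration in thirty-second notes: thirty-second tied to eighth (thirty-second + eighth) = 5; quarter = 8; thirty-second tied to eighth (thirty-second + eighth) = 5; eighth = 4; thirty-second = 1; thirty-second = 1.
Altogether 5 + 8 + 5 + 4 + 1 + 1 = 24.
24 equals 24, so the answer is Yes.

Yes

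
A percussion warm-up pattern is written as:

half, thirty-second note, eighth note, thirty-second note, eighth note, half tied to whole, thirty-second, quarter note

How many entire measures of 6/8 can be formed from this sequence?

3

One bar of 6/8 = 24 thirty-second notes.
Working in thirty-second notes: half = 16; thirty-second note = 1; eighth note = 4; thirty-second note = 1; eighth note = 4; half tied to whole (half + whole) = 48; thirty-second = 1; quarter note = 8.
Total: 16 + 1 + 4 + 1 + 4 + 48 + 1 + 8 = 83.
83 ÷ 24 = 3 complete bars with 11 left over.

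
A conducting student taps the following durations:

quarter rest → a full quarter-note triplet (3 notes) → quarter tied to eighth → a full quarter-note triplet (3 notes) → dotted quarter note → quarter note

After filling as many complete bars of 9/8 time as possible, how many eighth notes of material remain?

0

One bar of 9/8 = 9 eighth notes.
Each duration in eighth notes: quarter rest = 2; a full quarter-note triplet (3 notes) (three triplet quarters span one half) = 4; quarter tied to eighth (quarter + eighth) = 3; a full quarter-note triplet (3 notes) (three triplet quarters span one half) = 4; dotted quarter note = 3; quarter note = 2.
Adding: 2 + 4 + 3 + 4 + 3 + 2 = 18.
18 ÷ 9 = 2 complete bars with 0 eighth notes remaining.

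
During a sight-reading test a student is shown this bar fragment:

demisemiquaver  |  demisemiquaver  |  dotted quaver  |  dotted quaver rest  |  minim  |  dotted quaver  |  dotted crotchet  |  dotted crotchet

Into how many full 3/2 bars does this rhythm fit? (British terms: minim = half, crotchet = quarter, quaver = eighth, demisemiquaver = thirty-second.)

One bar of 3/2 = 48 thirty-second notes.
Convert each value to thirty-second notes: demisemiquaver = 1; demisemiquaver = 1; dotted quaver = 6; dotted quaver rest = 6; minim = 16; dotted quaver = 6; dotted crotchet = 12; dotted crotchet = 12.
Altogether 1 + 1 + 6 + 6 + 16 + 6 + 12 + 12 = 60.
60 ÷ 48 = 1 complete bar with 12 left over.

1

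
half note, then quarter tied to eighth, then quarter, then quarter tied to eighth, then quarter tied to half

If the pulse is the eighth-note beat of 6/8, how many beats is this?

18

One eighth-note beat = 2 sixteenth notes.
Express everything in sixteenth notes: half note = 8; quarter tied to eighth (quarter + eighth) = 6; quarter = 4; quarter tied to eighth (quarter + eighth) = 6; quarter tied to half (quarter + half) = 12.
Sum: 8 + 6 + 4 + 6 + 12 = 36.
36 ÷ 2 = 18 beats.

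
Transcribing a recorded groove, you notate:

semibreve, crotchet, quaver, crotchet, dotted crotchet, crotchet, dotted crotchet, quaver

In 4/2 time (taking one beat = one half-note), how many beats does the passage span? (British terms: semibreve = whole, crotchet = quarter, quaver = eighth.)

One half-note beat = 4 eighth notes.
Convert each value to eighth notes: semibreve = 8; crotchet = 2; quaver = 1; crotchet = 2; dotted crotchet = 3; crotchet = 2; dotted crotchet = 3; quaver = 1.
Total: 8 + 2 + 1 + 2 + 3 + 2 + 3 + 1 = 22.
22 ÷ 4 = 5.5 beats.

5.5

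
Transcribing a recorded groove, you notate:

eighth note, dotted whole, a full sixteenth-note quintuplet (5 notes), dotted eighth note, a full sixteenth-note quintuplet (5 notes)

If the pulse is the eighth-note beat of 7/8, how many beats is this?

18.5

One eighth-note beat = 2 sixteenth notes.
Express everything in sixteenth notes: eighth note = 2; dotted whole = 24; a full sixteenth-note quintuplet (5 notes) (five quintuplet sixteenths span one quarter) = 4; dotted eighth note = 3; a full sixteenth-note quintuplet (5 notes) (five quintuplet sixteenths span one quarter) = 4.
Altogether 2 + 24 + 4 + 3 + 4 = 37.
37 ÷ 2 = 18.5 beats.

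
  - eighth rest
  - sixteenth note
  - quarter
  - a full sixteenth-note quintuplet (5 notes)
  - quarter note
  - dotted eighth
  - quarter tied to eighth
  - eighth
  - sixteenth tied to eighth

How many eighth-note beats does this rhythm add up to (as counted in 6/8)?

One eighth-note beat = 2 sixteenth notes.
Each duration in sixteenth notes: eighth rest = 2; sixteenth note = 1; quarter = 4; a full sixteenth-note quintuplet (5 notes) (five quintuplet sixteenths span one quarter) = 4; quarter note = 4; dotted eighth = 3; quarter tied to eighth (quarter + eighth) = 6; eighth = 2; sixteenth tied to eighth (sixteenth + eighth) = 3.
Sum: 2 + 1 + 4 + 4 + 4 + 3 + 6 + 2 + 3 = 29.
29 ÷ 2 = 14.5 beats.

14.5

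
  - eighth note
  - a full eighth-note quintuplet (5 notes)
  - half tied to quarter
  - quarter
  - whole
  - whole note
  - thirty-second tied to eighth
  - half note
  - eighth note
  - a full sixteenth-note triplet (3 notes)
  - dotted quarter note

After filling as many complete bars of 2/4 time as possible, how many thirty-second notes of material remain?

13

One bar of 2/4 = 16 thirty-second notes.
Each duration in thirty-second notes: eighth note = 4; a full eighth-note quintuplet (5 notes) (five quintuplet eighths span one half) = 16; half tied to quarter (half + quarter) = 24; quarter = 8; whole = 32; whole note = 32; thirty-second tied to eighth (thirty-second + eighth) = 5; half note = 16; eighth note = 4; a full sixteenth-note triplet (3 notes) (three triplet sixteenths span one eighth) = 4; dotted quarter note = 12.
Adding: 4 + 16 + 24 + 8 + 32 + 32 + 5 + 16 + 4 + 4 + 12 = 157.
157 ÷ 16 = 9 complete bars with 13 thirty-second notes remaining.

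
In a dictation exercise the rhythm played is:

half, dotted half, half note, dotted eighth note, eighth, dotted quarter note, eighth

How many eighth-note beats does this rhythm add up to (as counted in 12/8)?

One eighth-note beat = 2 sixteenth notes.
Each duration in sixteenth notes: half = 8; dotted half = 12; half note = 8; dotted eighth note = 3; eighth = 2; dotted quarter note = 6; eighth = 2.
Total: 8 + 12 + 8 + 3 + 2 + 6 + 2 = 41.
41 ÷ 2 = 20.5 beats.

20.5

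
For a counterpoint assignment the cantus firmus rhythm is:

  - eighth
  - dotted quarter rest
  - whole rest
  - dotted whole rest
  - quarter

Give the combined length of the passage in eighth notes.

26

Convert each value to eighth notes: eighth = 1; dotted quarter rest = 3; whole rest = 8; dotted whole rest = 12; quarter = 2.
Adding: 1 + 3 + 8 + 12 + 2 = 26 eighth notes.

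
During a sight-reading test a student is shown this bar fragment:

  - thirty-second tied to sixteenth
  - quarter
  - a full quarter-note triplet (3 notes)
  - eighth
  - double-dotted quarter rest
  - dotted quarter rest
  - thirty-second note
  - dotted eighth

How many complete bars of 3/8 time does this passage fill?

5

One bar of 3/8 = 12 thirty-second notes.
In thirty-second notes: thirty-second tied to sixteenth (thirty-second + sixteenth) = 3; quarter = 8; a full quarter-note triplet (3 notes) (three triplet quarters span one half) = 16; eighth = 4; double-dotted quarter rest = 14; dotted quarter rest = 12; thirty-second note = 1; dotted eighth = 6.
Total: 3 + 8 + 16 + 4 + 14 + 12 + 1 + 6 = 64.
64 ÷ 12 = 5 complete bars with 4 left over.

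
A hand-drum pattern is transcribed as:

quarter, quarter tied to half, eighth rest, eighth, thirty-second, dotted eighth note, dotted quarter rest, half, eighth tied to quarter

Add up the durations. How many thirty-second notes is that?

87

Working in thirty-second notes: quarter = 8; quarter tied to half (quarter + half) = 24; eighth rest = 4; eighth = 4; thirty-second = 1; dotted eighth note = 6; dotted quarter rest = 12; half = 16; eighth tied to quarter (eighth + quarter) = 12.
Adding: 8 + 24 + 4 + 4 + 1 + 6 + 12 + 16 + 12 = 87 thirty-second notes.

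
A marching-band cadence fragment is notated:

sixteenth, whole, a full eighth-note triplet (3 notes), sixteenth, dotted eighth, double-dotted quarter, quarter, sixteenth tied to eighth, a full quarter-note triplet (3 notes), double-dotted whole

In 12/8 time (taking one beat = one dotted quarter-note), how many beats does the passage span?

12.5

One dotted quarter-note beat = 6 sixteenth notes.
Working in sixteenth notes: sixteenth = 1; whole = 16; a full eighth-note triplet (3 notes) (three triplet eighths span one quarter) = 4; sixteenth = 1; dotted eighth = 3; double-dotted quarter = 7; quarter = 4; sixteenth tied to eighth (sixteenth + eighth) = 3; a full quarter-note triplet (3 notes) (three triplet quarters span one half) = 8; double-dotted whole = 28.
Total: 1 + 16 + 4 + 1 + 3 + 7 + 4 + 3 + 8 + 28 = 75.
75 ÷ 6 = 12.5 beats.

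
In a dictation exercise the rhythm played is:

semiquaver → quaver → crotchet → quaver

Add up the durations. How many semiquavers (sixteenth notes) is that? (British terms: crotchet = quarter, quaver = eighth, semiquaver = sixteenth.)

9

Express everything in sixteenth notes: semiquaver = 1; quaver = 2; crotchet = 4; quaver = 2.
Total: 1 + 2 + 4 + 2 = 9 sixteenth notes.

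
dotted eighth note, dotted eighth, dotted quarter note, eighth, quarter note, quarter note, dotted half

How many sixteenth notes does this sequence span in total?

34

Convert each value to sixteenth notes: dotted eighth note = 3; dotted eighth = 3; dotted quarter note = 6; eighth = 2; quarter note = 4; quarter note = 4; dotted half = 12.
Adding: 3 + 3 + 6 + 2 + 4 + 4 + 12 = 34 sixteenth notes.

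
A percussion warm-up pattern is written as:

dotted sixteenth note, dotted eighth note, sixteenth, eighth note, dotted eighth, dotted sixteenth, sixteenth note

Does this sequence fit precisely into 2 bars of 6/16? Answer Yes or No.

No

One bar of 6/16 = 12 thirty-second notes, so 2 bars = 24.
Each duration in thirty-second notes: dotted sixteenth note = 3; dotted eighth note = 6; sixteenth = 2; eighth note = 4; dotted eighth = 6; dotted sixteenth = 3; sixteenth note = 2.
Total: 3 + 6 + 2 + 4 + 6 + 3 + 2 = 26.
26 exceeds 24, so the answer is No.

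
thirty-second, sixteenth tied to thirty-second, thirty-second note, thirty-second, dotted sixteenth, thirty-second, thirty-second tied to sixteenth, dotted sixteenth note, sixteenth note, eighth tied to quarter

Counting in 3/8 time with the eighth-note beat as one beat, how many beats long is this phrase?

One eighth-note beat = 4 thirty-second notes.
Each duration in thirty-second notes: thirty-second = 1; sixteenth tied to thirty-second (sixteenth + thirty-second) = 3; thirty-second note = 1; thirty-second = 1; dotted sixteenth = 3; thirty-second = 1; thirty-second tied to sixteenth (thirty-second + sixteenth) = 3; dotted sixteenth note = 3; sixteenth note = 2; eighth tied to quarter (eighth + quarter) = 12.
Total: 1 + 3 + 1 + 1 + 3 + 1 + 3 + 3 + 2 + 12 = 30.
30 ÷ 4 = 7.5 beats.

7.5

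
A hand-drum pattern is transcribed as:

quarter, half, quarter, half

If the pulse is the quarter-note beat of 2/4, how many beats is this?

6

One quarter-note beat = 2 eighth notes.
Express everything in eighth notes: quarter = 2; half = 4; quarter = 2; half = 4.
Sum: 2 + 4 + 2 + 4 = 12.
12 ÷ 2 = 6 beats.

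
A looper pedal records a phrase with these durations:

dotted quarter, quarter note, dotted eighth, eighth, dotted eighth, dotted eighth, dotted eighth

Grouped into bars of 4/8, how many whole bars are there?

3

One bar of 4/8 = 8 sixteenth notes.
Each duration in sixteenth notes: dotted quarter = 6; quarter note = 4; dotted eighth = 3; eighth = 2; dotted eighth = 3; dotted eighth = 3; dotted eighth = 3.
Adding: 6 + 4 + 3 + 2 + 3 + 3 + 3 = 24.
24 ÷ 8 = 3 complete bars with 0 left over.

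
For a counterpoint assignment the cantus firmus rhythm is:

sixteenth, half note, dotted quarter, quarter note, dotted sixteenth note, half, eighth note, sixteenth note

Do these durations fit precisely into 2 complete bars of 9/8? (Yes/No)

One bar of 9/8 = 36 thirty-second notes, so 2 bars = 72.
Convert each value to thirty-second notes: sixteenth = 2; half note = 16; dotted quarter = 12; quarter note = 8; dotted sixteenth note = 3; half = 16; eighth note = 4; sixteenth note = 2.
Altogether 2 + 16 + 12 + 8 + 3 + 16 + 4 + 2 = 63.
63 falls short of 72, so the answer is No.

No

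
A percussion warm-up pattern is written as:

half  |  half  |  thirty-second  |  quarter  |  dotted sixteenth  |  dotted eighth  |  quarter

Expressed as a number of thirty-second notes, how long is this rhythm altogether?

In thirty-second notes: half = 16; half = 16; thirty-second = 1; quarter = 8; dotted sixteenth = 3; dotted eighth = 6; quarter = 8.
Altogether 16 + 16 + 1 + 8 + 3 + 6 + 8 = 58 thirty-second notes.

58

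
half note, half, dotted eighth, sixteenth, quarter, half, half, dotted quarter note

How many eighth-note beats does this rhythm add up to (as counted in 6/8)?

One eighth-note beat = 2 sixteenth notes.
Working in sixteenth notes: half note = 8; half = 8; dotted eighth = 3; sixteenth = 1; quarter = 4; half = 8; half = 8; dotted quarter note = 6.
Total: 8 + 8 + 3 + 1 + 4 + 8 + 8 + 6 = 46.
46 ÷ 2 = 23 beats.

23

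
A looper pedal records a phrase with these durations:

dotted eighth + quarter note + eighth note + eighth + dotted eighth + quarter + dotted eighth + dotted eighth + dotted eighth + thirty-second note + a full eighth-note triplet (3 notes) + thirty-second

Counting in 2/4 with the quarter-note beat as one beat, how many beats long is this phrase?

8

One quarter-note beat = 8 thirty-second notes.
Express everything in thirty-second notes: dotted eighth = 6; quarter note = 8; eighth note = 4; eighth = 4; dotted eighth = 6; quarter = 8; dotted eighth = 6; dotted eighth = 6; dotted eighth = 6; thirty-second note = 1; a full eighth-note triplet (3 notes) (three triplet eighths span one quarter) = 8; thirty-second = 1.
Total: 6 + 8 + 4 + 4 + 6 + 8 + 6 + 6 + 6 + 1 + 8 + 1 = 64.
64 ÷ 8 = 8 beats.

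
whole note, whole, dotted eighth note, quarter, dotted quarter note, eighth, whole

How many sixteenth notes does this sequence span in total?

63

Express everything in sixteenth notes: whole note = 16; whole = 16; dotted eighth note = 3; quarter = 4; dotted quarter note = 6; eighth = 2; whole = 16.
Altogether 16 + 16 + 3 + 4 + 6 + 2 + 16 = 63 sixteenth notes.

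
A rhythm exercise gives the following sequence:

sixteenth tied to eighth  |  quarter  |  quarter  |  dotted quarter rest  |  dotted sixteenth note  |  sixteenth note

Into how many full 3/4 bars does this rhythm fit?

1

One bar of 3/4 = 24 thirty-second notes.
Convert each value to thirty-second notes: sixteenth tied to eighth (sixteenth + eighth) = 6; quarter = 8; quarter = 8; dotted quarter rest = 12; dotted sixteenth note = 3; sixteenth note = 2.
Sum: 6 + 8 + 8 + 12 + 3 + 2 = 39.
39 ÷ 24 = 1 complete bar with 15 left over.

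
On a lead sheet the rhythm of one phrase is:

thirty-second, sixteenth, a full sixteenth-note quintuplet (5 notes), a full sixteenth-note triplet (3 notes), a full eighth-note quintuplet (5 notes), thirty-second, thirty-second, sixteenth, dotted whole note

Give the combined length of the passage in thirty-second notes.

83

Convert each value to thirty-second notes: thirty-second = 1; sixteenth = 2; a full sixteenth-note quintuplet (5 notes) (five quintuplet sixteenths span one quarter) = 8; a full sixteenth-note triplet (3 notes) (three triplet sixteenths span one eighth) = 4; a full eighth-note quintuplet (5 notes) (five quintuplet eighths span one half) = 16; thirty-second = 1; thirty-second = 1; sixteenth = 2; dotted whole note = 48.
Altogether 1 + 2 + 8 + 4 + 16 + 1 + 1 + 2 + 48 = 83 thirty-second notes.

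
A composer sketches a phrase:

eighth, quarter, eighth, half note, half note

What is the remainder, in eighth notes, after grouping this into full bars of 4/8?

One bar of 4/8 = 4 eighth notes.
Each duration in eighth notes: eighth = 1; quarter = 2; eighth = 1; half note = 4; half note = 4.
Sum: 1 + 2 + 1 + 4 + 4 = 12.
12 ÷ 4 = 3 complete bars with 0 eighth notes remaining.

0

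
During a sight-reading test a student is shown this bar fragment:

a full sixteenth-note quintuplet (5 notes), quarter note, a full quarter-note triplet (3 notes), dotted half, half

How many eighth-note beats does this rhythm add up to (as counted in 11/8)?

One eighth-note beat = 2 sixteenth notes.
In sixteenth notes: a full sixteenth-note quintuplet (5 notes) (five quintuplet sixteenths span one quarter) = 4; quarter note = 4; a full quarter-note triplet (3 notes) (three triplet quarters span one half) = 8; dotted half = 12; half = 8.
Sum: 4 + 4 + 8 + 12 + 8 = 36.
36 ÷ 2 = 18 beats.

18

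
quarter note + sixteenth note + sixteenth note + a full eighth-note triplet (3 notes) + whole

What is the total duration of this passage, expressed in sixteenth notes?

Express everything in sixteenth notes: quarter note = 4; sixteenth note = 1; sixteenth note = 1; a full eighth-note triplet (3 notes) (three triplet eighths span one quarter) = 4; whole = 16.
Sum: 4 + 1 + 1 + 4 + 16 = 26 sixteenth notes.

26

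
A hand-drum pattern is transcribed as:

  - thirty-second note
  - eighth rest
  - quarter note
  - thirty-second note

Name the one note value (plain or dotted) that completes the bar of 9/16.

The bar of 9/16 = 18 thirty-second notes.
Working in thirty-second notes: thirty-second note = 1; eighth rest = 4; quarter note = 8; thirty-second note = 1.
Sum: 1 + 4 + 8 + 1 = 14.
Remaining: 18 − 14 = 4 thirty-second notes, which is a eighth note.

eighth note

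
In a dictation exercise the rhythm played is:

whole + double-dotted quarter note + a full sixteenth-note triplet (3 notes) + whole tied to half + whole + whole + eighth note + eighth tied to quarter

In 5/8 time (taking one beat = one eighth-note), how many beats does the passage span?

One eighth-note beat = 2 sixteenth notes.
In sixteenth notes: whole = 16; double-dotted quarter note = 7; a full sixteenth-note triplet (3 notes) (three triplet sixteenths span one eighth) = 2; whole tied to half (whole + half) = 24; whole = 16; whole = 16; eighth note = 2; eighth tied to quarter (eighth + quarter) = 6.
Altogether 16 + 7 + 2 + 24 + 16 + 16 + 2 + 6 = 89.
89 ÷ 2 = 44.5 beats.

44.5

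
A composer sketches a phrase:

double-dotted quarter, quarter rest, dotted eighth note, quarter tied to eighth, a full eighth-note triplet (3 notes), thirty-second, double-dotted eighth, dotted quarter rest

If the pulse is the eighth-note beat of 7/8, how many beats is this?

One eighth-note beat = 4 thirty-second notes.
Working in thirty-second notes: double-dotted quarter = 14; quarter rest = 8; dotted eighth note = 6; quarter tied to eighth (quarter + eighth) = 12; a full eighth-note triplet (3 notes) (three triplet eighths span one quarter) = 8; thirty-second = 1; double-dotted eighth = 7; dotted quarter rest = 12.
Altogether 14 + 8 + 6 + 12 + 8 + 1 + 7 + 12 = 68.
68 ÷ 4 = 17 beats.

17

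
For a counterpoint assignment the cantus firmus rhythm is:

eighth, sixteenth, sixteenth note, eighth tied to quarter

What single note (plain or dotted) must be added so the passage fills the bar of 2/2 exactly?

dotted quarter note

The bar of 2/2 = 16 sixteenth notes.
Working in sixteenth notes: eighth = 2; sixteenth = 1; sixteenth note = 1; eighth tied to quarter (eighth + quarter) = 6.
Sum: 2 + 1 + 1 + 6 = 10.
Remaining: 16 − 10 = 6 sixteenth notes, which is a dotted quarter note.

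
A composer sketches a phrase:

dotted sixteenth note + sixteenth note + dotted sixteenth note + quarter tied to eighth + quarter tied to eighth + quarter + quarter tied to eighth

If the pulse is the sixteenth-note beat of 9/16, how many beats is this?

One sixteenth-note beat = 2 thirty-second notes.
Convert each value to thirty-second notes: dotted sixteenth note = 3; sixteenth note = 2; dotted sixteenth note = 3; quarter tied to eighth (quarter + eighth) = 12; quarter tied to eighth (quarter + eighth) = 12; quarter = 8; quarter tied to eighth (quarter + eighth) = 12.
Altogether 3 + 2 + 3 + 12 + 12 + 8 + 12 = 52.
52 ÷ 2 = 26 beats.

26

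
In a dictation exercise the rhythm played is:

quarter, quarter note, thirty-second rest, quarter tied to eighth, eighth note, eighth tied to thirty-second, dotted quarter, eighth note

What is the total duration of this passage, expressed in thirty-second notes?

54

Each duration in thirty-second notes: quarter = 8; quarter note = 8; thirty-second rest = 1; quarter tied to eighth (quarter + eighth) = 12; eighth note = 4; eighth tied to thirty-second (eighth + thirty-second) = 5; dotted quarter = 12; eighth note = 4.
Altogether 8 + 8 + 1 + 12 + 4 + 5 + 12 + 4 = 54 thirty-second notes.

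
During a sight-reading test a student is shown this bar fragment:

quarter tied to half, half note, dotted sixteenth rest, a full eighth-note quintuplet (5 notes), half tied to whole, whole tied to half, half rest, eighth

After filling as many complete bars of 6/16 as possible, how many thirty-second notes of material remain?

One bar of 6/16 = 12 thirty-second notes.
In thirty-second notes: quarter tied to half (quarter + half) = 24; half note = 16; dotted sixteenth rest = 3; a full eighth-note quintuplet (5 notes) (five quintuplet eighths span one half) = 16; half tied to whole (half + whole) = 48; whole tied to half (whole + half) = 48; half rest = 16; eighth = 4.
Total: 24 + 16 + 3 + 16 + 48 + 48 + 16 + 4 = 175.
175 ÷ 12 = 14 complete bars with 7 thirty-second notes remaining.

7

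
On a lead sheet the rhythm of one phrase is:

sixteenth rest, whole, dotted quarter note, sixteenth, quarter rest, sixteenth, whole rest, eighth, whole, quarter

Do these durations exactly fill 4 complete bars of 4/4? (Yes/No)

One bar of 4/4 = 16 sixteenth notes, so 4 bars = 64.
Working in sixteenth notes: sixteenth rest = 1; whole = 16; dotted quarter note = 6; sixteenth = 1; quarter rest = 4; sixteenth = 1; whole rest = 16; eighth = 2; whole = 16; quarter = 4.
Sum: 1 + 16 + 6 + 1 + 4 + 1 + 16 + 2 + 16 + 4 = 67.
67 exceeds 64, so the answer is No.

No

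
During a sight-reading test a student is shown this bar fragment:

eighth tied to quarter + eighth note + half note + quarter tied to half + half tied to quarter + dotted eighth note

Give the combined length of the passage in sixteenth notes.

43

Convert each value to sixteenth notes: eighth tied to quarter (eighth + quarter) = 6; eighth note = 2; half note = 8; quarter tied to half (quarter + half) = 12; half tied to quarter (half + quarter) = 12; dotted eighth note = 3.
Adding: 6 + 2 + 8 + 12 + 12 + 3 = 43 sixteenth notes.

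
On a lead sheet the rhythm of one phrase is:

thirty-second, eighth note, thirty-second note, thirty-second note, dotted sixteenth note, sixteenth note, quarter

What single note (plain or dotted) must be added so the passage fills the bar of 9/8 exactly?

half note

The bar of 9/8 = 36 thirty-second notes.
Each duration in thirty-second notes: thirty-second = 1; eighth note = 4; thirty-second note = 1; thirty-second note = 1; dotted sixteenth note = 3; sixteenth note = 2; quarter = 8.
Total: 1 + 4 + 1 + 1 + 3 + 2 + 8 = 20.
Remaining: 36 − 20 = 16 thirty-second notes, which is a half note.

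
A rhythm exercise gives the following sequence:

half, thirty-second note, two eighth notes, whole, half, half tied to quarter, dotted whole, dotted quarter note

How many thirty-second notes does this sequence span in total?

Working in thirty-second notes: half = 16; thirty-second note = 1; eighth note = 4; eighth note = 4; whole = 32; half = 16; half tied to quarter (half + quarter) = 24; dotted whole = 48; dotted quarter note = 12.
Total: 16 + 1 + 4 + 4 + 32 + 16 + 24 + 48 + 12 = 157 thirty-second notes.

157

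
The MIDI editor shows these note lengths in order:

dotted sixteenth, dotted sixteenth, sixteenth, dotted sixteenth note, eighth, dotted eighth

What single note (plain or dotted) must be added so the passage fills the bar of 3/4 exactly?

The bar of 3/4 = 24 thirty-second notes.
In thirty-second notes: dotted sixteenth = 3; dotted sixteenth = 3; sixteenth = 2; dotted sixteenth note = 3; eighth = 4; dotted eighth = 6.
Adding: 3 + 3 + 2 + 3 + 4 + 6 = 21.
Remaining: 24 − 21 = 3 thirty-second notes, which is a dotted sixteenth note.

dotted sixteenth note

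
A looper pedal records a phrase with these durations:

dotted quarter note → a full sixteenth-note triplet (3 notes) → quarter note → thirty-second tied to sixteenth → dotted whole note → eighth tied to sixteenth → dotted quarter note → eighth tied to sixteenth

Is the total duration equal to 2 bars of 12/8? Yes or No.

No

One bar of 12/8 = 48 thirty-second notes, so 2 bars = 96.
Working in thirty-second notes: dotted quarter note = 12; a full sixteenth-note triplet (3 notes) (three triplet sixteenths span one eighth) = 4; quarter note = 8; thirty-second tied to sixteenth (thirty-second + sixteenth) = 3; dotted whole note = 48; eighth tied to sixteenth (eighth + sixteenth) = 6; dotted quarter note = 12; eighth tied to sixteenth (eighth + sixteenth) = 6.
Sum: 12 + 4 + 8 + 3 + 48 + 6 + 12 + 6 = 99.
99 exceeds 96, so the answer is No.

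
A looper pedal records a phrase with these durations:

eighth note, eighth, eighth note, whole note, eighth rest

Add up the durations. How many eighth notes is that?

12

Each duration in eighth notes: eighth note = 1; eighth = 1; eighth note = 1; whole note = 8; eighth rest = 1.
Total: 1 + 1 + 1 + 8 + 1 = 12 eighth notes.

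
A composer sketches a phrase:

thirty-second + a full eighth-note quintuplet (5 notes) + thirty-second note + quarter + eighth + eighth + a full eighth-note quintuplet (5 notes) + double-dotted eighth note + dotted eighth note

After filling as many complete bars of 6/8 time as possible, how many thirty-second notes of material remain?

One bar of 6/8 = 24 thirty-second notes.
In thirty-second notes: thirty-second = 1; a full eighth-note quintuplet (5 notes) (five quintuplet eighths span one half) = 16; thirty-second note = 1; quarter = 8; eighth = 4; eighth = 4; a full eighth-note quintuplet (5 notes) (five quintuplet eighths span one half) = 16; double-dotted eighth note = 7; dotted eighth note = 6.
Adding: 1 + 16 + 1 + 8 + 4 + 4 + 16 + 7 + 6 = 63.
63 ÷ 24 = 2 complete bars with 15 thirty-second notes remaining.

15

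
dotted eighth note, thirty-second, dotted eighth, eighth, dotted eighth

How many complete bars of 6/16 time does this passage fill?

1

One bar of 6/16 = 12 thirty-second notes.
In thirty-second notes: dotted eighth note = 6; thirty-second = 1; dotted eighth = 6; eighth = 4; dotted eighth = 6.
Total: 6 + 1 + 6 + 4 + 6 = 23.
23 ÷ 12 = 1 complete bar with 11 left over.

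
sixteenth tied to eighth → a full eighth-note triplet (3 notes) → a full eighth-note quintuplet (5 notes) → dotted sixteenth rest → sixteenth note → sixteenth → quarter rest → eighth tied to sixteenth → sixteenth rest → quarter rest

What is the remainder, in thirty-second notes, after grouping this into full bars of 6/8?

13

One bar of 6/8 = 24 thirty-second notes.
In thirty-second notes: sixteenth tied to eighth (sixteenth + eighth) = 6; a full eighth-note triplet (3 notes) (three triplet eighths span one quarter) = 8; a full eighth-note quintuplet (5 notes) (five quintuplet eighths span one half) = 16; dotted sixteenth rest = 3; sixteenth note = 2; sixteenth = 2; quarter rest = 8; eighth tied to sixteenth (eighth + sixteenth) = 6; sixteenth rest = 2; quarter rest = 8.
Total: 6 + 8 + 16 + 3 + 2 + 2 + 8 + 6 + 2 + 8 = 61.
61 ÷ 24 = 2 complete bars with 13 thirty-second notes remaining.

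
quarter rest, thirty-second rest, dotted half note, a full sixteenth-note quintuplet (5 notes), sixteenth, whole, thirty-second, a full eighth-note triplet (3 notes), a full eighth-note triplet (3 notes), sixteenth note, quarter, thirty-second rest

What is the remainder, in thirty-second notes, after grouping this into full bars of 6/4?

One bar of 6/4 = 48 thirty-second notes.
Convert each value to thirty-second notes: quarter rest = 8; thirty-second rest = 1; dotted half note = 24; a full sixteenth-note quintuplet (5 notes) (five quintuplet sixteenths span one quarter) = 8; sixteenth = 2; whole = 32; thirty-second = 1; a full eighth-note triplet (3 notes) (three triplet eighths span one quarter) = 8; a full eighth-note triplet (3 notes) (three triplet eighths span one quarter) = 8; sixteenth note = 2; quarter = 8; thirty-second rest = 1.
Sum: 8 + 1 + 24 + 8 + 2 + 32 + 1 + 8 + 8 + 2 + 8 + 1 = 103.
103 ÷ 48 = 2 complete bars with 7 thirty-second notes remaining.

7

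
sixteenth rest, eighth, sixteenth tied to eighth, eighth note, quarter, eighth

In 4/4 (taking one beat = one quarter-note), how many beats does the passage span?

One quarter-note beat = 4 sixteenth notes.
In sixteenth notes: sixteenth rest = 1; eighth = 2; sixteenth tied to eighth (sixteenth + eighth) = 3; eighth note = 2; quarter = 4; eighth = 2.
Sum: 1 + 2 + 3 + 2 + 4 + 2 = 14.
14 ÷ 4 = 3.5 beats.

3.5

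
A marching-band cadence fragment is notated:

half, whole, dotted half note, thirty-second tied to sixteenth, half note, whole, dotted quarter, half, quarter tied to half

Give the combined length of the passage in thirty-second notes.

Express everything in thirty-second notes: half = 16; whole = 32; dotted half note = 24; thirty-second tied to sixteenth (thirty-second + sixteenth) = 3; half note = 16; whole = 32; dotted quarter = 12; half = 16; quarter tied to half (quarter + half) = 24.
Total: 16 + 32 + 24 + 3 + 16 + 32 + 12 + 16 + 24 = 175 thirty-second notes.

175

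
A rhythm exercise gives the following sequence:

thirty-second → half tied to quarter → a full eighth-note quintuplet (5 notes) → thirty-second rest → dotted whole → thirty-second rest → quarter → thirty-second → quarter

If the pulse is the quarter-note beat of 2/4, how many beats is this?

One quarter-note beat = 8 thirty-second notes.
Convert each value to thirty-second notes: thirty-second = 1; half tied to quarter (half + quarter) = 24; a full eighth-note quintuplet (5 notes) (five quintuplet eighths span one half) = 16; thirty-second rest = 1; dotted whole = 48; thirty-second rest = 1; quarter = 8; thirty-second = 1; quarter = 8.
Adding: 1 + 24 + 16 + 1 + 48 + 1 + 8 + 1 + 8 = 108.
108 ÷ 8 = 13.5 beats.

13.5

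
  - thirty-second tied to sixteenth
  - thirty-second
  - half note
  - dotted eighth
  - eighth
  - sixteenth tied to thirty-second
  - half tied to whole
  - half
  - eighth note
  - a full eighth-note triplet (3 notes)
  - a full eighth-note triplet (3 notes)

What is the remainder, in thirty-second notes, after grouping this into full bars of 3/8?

9

One bar of 3/8 = 12 thirty-second notes.
In thirty-second notes: thirty-second tied to sixteenth (thirty-second + sixteenth) = 3; thirty-second = 1; half note = 16; dotted eighth = 6; eighth = 4; sixteenth tied to thirty-second (sixteenth + thirty-second) = 3; half tied to whole (half + whole) = 48; half = 16; eighth note = 4; a full eighth-note triplet (3 notes) (three triplet eighths span one quarter) = 8; a full eighth-note triplet (3 notes) (three triplet eighths span one quarter) = 8.
Altogether 3 + 1 + 16 + 6 + 4 + 3 + 48 + 16 + 4 + 8 + 8 = 117.
117 ÷ 12 = 9 complete bars with 9 thirty-second notes remaining.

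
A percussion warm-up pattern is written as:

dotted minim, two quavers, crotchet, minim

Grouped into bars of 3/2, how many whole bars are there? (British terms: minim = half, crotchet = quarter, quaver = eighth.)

1

One bar of 3/2 = 12 eighth notes.
Working in eighth notes: dotted minim = 6; quaver = 1; quaver = 1; crotchet = 2; minim = 4.
Altogether 6 + 1 + 1 + 2 + 4 = 14.
14 ÷ 12 = 1 complete bar with 2 left over.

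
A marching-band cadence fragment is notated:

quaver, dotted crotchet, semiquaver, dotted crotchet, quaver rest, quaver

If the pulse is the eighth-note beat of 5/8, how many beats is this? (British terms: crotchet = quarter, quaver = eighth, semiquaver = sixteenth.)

9.5

One eighth-note beat = 2 sixteenth notes.
Convert each value to sixteenth notes: quaver = 2; dotted crotchet = 6; semiquaver = 1; dotted crotchet = 6; quaver rest = 2; quaver = 2.
Sum: 2 + 6 + 1 + 6 + 2 + 2 = 19.
19 ÷ 2 = 9.5 beats.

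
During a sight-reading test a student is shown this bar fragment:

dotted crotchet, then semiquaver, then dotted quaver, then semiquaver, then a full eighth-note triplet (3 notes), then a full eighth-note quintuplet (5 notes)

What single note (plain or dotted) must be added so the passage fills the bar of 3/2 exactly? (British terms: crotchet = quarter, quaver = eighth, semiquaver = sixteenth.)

The bar of 3/2 = 24 sixteenth notes.
In sixteenth notes: dotted crotchet = 6; semiquaver = 1; dotted quaver = 3; semiquaver = 1; a full eighth-note triplet (3 notes) (three triplet eighths span one quarter) = 4; a full eighth-note quintuplet (5 notes) (five quintuplet eighths span one half) = 8.
Adding: 6 + 1 + 3 + 1 + 4 + 8 = 23.
Remaining: 24 − 23 = 1 sixteenth note, which is a sixteenth note.

sixteenth note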